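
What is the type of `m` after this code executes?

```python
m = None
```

None has type NoneType

NoneType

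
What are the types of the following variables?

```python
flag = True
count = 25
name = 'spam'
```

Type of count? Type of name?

count is int; name is str

int, str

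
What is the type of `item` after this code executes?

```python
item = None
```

None has type NoneType

NoneType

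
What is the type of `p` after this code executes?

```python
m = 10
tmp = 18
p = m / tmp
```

int / int always returns float in Python 3 (10 / 18 = 0.555556)

float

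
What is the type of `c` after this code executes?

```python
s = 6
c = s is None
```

'is' comparison returns bool

bool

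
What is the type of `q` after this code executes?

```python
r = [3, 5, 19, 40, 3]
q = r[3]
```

Indexing a list of ints returns int (r[3] = 40)

int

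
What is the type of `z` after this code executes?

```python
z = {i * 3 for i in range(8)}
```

A set comprehension {expr for x in iterable} produces a set

set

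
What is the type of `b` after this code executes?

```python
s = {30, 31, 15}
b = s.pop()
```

Popping from a set of ints returns int

int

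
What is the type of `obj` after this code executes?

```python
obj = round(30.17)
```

round() with no ndigits arg returns int

int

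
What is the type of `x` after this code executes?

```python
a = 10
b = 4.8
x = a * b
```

int * float returns float (10 * 4.8 = 48.0)

float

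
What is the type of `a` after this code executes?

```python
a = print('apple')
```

print() returns None

NoneType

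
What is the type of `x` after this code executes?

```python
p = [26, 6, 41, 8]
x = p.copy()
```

list.copy() returns list

list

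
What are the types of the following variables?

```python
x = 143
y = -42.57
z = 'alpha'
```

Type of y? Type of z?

y is float; z is str

float, str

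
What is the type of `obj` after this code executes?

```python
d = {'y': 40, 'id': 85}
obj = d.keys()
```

.keys() returns a dict_keys view object

dict_keys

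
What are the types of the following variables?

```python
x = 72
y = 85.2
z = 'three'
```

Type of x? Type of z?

x is int; z is str

int, str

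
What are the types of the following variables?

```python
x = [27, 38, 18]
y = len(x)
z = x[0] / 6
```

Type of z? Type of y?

int / int returns float; len() returns int

float, int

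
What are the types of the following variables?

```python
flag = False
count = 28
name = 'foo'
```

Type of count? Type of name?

count is int; name is str

int, str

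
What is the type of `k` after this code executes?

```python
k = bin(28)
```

bin() returns str representation

str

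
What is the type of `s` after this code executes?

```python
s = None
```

None has type NoneType

NoneType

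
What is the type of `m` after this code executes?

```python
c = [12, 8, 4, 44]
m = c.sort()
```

list.sort() returns None (sorts in place)

NoneType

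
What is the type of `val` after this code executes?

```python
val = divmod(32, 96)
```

divmod() returns a tuple (quotient, remainder)

tuple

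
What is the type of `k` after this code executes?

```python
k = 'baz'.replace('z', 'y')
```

str.replace() returns str

str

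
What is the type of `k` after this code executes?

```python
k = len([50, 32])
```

len() always returns int

int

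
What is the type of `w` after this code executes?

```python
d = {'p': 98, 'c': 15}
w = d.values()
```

.values() returns a dict_values view object

dict_values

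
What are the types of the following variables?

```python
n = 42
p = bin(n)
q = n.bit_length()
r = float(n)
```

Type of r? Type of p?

float() returns float; bin() returns str

float, str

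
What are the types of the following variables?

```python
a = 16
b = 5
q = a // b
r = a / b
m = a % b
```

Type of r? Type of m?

int / int returns float; int % int returns int

float, int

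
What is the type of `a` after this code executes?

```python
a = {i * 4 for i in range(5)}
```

A set comprehension {expr for x in iterable} produces a set

set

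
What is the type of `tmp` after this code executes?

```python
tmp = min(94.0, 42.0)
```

min() of floats returns float

float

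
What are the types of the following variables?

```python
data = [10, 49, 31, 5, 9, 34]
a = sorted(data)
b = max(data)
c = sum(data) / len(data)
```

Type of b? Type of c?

max of ints returns int; int / int returns float

int, float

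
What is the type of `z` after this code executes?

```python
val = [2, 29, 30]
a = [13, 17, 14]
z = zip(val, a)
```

zip() returns a zip iterator object

zip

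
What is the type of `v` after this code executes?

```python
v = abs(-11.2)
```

abs() of float returns float

float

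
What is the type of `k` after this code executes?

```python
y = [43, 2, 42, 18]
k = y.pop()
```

list.pop() returns the popped element (int here)

int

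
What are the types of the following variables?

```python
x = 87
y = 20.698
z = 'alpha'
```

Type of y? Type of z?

y is float; z is str

float, str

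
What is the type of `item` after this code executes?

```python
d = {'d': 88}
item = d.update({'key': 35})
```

dict.update() returns None

NoneType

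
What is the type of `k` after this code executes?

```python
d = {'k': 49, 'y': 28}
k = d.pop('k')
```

dict.pop() returns the value (int)

int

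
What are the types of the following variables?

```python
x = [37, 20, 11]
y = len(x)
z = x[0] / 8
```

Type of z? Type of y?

int / int returns float; len() returns int

float, int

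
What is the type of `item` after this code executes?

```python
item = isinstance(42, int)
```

isinstance() returns bool

bool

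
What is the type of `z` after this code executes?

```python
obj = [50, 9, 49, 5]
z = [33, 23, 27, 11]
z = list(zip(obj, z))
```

list(zip(...)) returns a list of tuples

list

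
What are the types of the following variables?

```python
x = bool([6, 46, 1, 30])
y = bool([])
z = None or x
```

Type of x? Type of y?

bool() returns bool; bool() returns bool

bool, bool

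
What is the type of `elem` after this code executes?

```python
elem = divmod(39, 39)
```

divmod() returns a tuple (quotient, remainder)

tuple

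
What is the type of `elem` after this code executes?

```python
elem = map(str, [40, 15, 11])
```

map() returns a map iterator object

map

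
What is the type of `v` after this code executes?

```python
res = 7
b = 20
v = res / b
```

int / int always returns float in Python 3 (7 / 20 = 0.35)

float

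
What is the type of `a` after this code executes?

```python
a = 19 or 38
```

'or' returns the first truthy value (19, which is int)

int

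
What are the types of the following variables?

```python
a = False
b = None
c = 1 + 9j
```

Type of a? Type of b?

a is bool; b is NoneType

bool, NoneType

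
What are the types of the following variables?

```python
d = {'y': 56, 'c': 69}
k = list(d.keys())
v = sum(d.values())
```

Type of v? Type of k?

sum of int values returns int; list(...) returns list

int, list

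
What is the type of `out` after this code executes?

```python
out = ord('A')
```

ord() returns int (Unicode code point)

int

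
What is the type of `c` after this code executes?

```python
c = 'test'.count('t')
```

str.count() returns int

int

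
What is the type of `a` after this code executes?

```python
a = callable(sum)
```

callable() returns bool

bool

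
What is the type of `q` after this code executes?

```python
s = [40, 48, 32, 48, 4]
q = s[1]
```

Indexing a list of ints returns int (s[1] = 48)

int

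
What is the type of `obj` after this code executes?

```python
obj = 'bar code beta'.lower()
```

str.lower() returns str

str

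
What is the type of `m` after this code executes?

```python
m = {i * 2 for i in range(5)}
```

A set comprehension {expr for x in iterable} produces a set

set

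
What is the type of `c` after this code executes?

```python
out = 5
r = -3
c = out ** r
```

int ** negative int returns float

float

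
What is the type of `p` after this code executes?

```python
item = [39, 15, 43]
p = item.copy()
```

list.copy() returns list

list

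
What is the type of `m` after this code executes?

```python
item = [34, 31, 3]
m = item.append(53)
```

list.append() returns None (mutates in place)

NoneType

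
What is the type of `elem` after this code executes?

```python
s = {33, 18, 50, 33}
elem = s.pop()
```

Popping from a set of ints returns int

int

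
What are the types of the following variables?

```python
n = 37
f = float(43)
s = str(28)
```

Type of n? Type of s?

n is int; s is str

int, str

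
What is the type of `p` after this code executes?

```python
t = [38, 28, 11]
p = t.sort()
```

list.sort() returns None (sorts in place)

NoneType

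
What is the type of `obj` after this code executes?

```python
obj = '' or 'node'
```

'or' returns first truthy value ('node', which is str)

str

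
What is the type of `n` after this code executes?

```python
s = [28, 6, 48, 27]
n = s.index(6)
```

list.index() returns int

int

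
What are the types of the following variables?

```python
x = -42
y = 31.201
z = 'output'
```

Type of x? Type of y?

x is int; y is float

int, float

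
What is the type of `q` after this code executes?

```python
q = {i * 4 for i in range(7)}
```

A set comprehension {expr for x in iterable} produces a set

set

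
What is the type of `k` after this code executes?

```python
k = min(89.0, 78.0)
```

min() of floats returns float

float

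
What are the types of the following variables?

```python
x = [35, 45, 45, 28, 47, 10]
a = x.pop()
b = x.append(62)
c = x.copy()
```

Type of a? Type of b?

list.pop() returns the element (int); list.append() returns None

int, NoneType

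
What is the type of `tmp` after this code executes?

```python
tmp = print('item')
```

print() returns None

NoneType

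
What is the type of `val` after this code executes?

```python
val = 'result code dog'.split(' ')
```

str.split() returns list

list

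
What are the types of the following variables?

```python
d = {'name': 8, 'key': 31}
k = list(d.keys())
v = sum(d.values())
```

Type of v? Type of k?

sum of int values returns int; list(...) returns list

int, list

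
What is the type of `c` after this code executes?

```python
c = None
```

None has type NoneType

NoneType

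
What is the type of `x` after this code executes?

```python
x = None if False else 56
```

Ternary: condition is False, else branch (56) taken → int

int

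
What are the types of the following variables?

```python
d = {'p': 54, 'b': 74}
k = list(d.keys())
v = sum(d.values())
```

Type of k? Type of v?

list(...) returns list; sum of int values returns int

list, int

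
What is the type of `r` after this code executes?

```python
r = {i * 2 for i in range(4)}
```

A set comprehension {expr for x in iterable} produces a set

set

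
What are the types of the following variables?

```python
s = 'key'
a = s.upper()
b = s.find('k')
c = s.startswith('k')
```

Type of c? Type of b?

str.startswith() returns bool; str.find() returns int

bool, int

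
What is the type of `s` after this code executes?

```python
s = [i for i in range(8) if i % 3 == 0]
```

A list comprehension [...] produces a list

list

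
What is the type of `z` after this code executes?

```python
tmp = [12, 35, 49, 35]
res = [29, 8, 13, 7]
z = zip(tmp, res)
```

zip() returns a zip iterator object

zip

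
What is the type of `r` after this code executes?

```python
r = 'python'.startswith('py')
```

str.startswith() returns bool

bool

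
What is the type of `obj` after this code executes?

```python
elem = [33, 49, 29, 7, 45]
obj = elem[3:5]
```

Slicing a list always returns a list

list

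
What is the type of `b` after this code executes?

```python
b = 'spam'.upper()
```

str.upper() returns str

str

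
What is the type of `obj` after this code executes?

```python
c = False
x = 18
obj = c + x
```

bool + int returns int (False is 0, so 0 + 18 = 18)

int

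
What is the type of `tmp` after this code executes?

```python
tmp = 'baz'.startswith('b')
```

str.startswith() returns bool

bool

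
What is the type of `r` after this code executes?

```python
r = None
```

None has type NoneType

NoneType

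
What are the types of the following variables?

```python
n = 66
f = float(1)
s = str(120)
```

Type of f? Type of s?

f is float; s is str

float, str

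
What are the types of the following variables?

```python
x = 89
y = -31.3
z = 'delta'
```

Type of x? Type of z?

x is int; z is str

int, str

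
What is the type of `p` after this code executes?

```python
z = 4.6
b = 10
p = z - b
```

float - int returns float (4.6 - 10 = -5.4)

float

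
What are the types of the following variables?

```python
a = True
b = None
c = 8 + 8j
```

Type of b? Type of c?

b is NoneType; c is complex

NoneType, complex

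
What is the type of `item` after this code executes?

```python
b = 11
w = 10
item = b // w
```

int // int returns int (11 // 10 = 1)

int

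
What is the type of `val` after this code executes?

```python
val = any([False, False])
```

any() returns bool

bool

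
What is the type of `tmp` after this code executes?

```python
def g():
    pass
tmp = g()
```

A function with no return statement returns None

NoneType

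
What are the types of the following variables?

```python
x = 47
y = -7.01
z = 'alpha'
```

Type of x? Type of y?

x is int; y is float

int, float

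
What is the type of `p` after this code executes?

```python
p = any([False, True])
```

any() returns bool

bool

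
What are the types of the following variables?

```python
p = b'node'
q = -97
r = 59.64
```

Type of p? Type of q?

p is bytes; q is int

bytes, int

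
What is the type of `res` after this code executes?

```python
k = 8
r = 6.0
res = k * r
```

int * float returns float (8 * 6.0 = 48.0)

float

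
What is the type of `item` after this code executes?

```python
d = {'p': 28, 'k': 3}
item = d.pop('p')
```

dict.pop() returns the value (int)

int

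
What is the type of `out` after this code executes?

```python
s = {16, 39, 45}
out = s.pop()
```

Popping from a set of ints returns int

int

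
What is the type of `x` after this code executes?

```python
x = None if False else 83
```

Ternary: condition is False, else branch (83) taken → int

int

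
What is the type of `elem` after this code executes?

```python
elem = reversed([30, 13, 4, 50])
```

reversed() on a list returns a list_reverseiterator

list_reverseiterator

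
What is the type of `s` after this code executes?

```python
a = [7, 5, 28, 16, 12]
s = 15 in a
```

'in' operator returns bool

bool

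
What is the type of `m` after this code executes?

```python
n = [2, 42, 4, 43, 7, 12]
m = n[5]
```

Indexing a list of ints returns int (n[5] = 12)

int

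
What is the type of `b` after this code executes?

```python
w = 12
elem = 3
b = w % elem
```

int % int returns int (12 % 3 = 0)

int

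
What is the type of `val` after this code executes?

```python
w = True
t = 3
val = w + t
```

bool + int returns int (True is 1, so 1 + 3 = 4)

int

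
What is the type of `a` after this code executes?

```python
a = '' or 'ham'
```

'or' returns first truthy value ('ham', which is str)

str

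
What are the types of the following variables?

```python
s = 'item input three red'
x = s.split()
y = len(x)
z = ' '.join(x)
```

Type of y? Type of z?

len() returns int; str.join() returns str

int, str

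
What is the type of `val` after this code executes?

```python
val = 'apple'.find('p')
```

str.find() returns int (index, or -1)

int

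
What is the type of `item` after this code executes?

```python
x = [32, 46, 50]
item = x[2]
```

Indexing a list of ints returns int (x[2] = 50)

int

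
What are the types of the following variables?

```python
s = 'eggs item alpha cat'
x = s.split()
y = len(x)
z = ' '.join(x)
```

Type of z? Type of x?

str.join() returns str; str.split() returns list

str, list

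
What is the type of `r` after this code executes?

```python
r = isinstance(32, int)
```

isinstance() returns bool

bool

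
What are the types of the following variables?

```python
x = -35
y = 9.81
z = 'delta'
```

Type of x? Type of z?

x is int; z is str

int, str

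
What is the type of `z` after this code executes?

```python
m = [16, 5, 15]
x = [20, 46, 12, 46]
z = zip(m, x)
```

zip() returns a zip iterator object

zip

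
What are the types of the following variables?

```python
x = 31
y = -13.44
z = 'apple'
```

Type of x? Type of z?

x is int; z is str

int, str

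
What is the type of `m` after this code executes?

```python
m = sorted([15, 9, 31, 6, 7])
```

sorted() always returns list

list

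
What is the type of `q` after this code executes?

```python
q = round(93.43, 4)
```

round() with ndigits arg returns float

float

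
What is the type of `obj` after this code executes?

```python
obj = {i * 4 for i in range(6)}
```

A set comprehension {expr for x in iterable} produces a set

set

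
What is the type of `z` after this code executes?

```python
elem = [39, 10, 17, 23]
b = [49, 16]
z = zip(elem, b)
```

zip() returns a zip iterator object

zip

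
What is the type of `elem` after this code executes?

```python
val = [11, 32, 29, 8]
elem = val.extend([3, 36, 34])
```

list.extend() returns None

NoneType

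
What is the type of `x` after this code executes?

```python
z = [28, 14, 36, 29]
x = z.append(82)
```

list.append() returns None (mutates in place)

NoneType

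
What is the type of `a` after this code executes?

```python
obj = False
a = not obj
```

'not' always returns bool

bool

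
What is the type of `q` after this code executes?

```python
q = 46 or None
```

'or' returns first truthy value (46, int)

int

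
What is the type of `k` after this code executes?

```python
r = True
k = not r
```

'not' always returns bool

bool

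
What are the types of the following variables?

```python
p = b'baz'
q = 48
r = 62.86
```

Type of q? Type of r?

q is int; r is float

int, float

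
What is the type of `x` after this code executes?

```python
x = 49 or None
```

'or' returns first truthy value (49, int)

int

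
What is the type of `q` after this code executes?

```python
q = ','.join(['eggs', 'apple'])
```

str.join() returns str

str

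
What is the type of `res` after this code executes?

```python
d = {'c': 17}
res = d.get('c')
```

dict.get() returns the value (int) when key is found

int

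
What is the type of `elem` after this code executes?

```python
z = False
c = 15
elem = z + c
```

bool + int returns int (False is 0, so 0 + 15 = 15)

int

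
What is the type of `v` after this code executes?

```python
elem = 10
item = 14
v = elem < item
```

Comparison operators return bool

bool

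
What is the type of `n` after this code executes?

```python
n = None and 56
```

'and' returns first falsy value (None)

NoneType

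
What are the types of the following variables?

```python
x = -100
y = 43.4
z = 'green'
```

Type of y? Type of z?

y is float; z is str

float, str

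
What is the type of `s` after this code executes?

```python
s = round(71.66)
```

round() with no ndigits arg returns int

int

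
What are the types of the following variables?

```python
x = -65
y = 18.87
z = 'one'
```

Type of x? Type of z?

x is int; z is str

int, str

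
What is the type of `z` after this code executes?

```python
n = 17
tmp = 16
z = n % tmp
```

int % int returns int (17 % 16 = 1)

int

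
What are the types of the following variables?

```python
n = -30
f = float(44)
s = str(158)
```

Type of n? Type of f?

n is int; f is float

int, float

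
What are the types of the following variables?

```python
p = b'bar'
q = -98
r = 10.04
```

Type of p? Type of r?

p is bytes; r is float

bytes, float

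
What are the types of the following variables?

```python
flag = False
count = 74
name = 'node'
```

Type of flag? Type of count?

flag is bool; count is int

bool, int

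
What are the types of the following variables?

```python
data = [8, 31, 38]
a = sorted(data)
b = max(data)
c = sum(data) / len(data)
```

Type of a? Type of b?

sorted() returns list; max of ints returns int

list, int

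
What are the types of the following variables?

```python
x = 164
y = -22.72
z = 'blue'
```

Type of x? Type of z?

x is int; z is str

int, str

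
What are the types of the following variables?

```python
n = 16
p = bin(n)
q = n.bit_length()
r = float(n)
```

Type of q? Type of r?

int.bit_length() returns int; float() returns float

int, float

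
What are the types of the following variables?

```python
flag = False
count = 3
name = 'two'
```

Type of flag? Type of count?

flag is bool; count is int

bool, int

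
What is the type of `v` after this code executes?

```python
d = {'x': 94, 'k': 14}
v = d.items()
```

dict.items() returns a dict_items view

dict_items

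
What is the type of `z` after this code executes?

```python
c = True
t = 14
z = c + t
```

bool + int returns int (True is 1, so 1 + 14 = 15)

int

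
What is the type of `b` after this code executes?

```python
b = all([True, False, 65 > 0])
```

all() returns bool

bool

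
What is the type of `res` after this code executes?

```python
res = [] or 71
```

'or' returns first truthy value (71, which is int)

int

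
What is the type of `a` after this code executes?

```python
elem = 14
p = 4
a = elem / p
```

int / int always returns float in Python 3 (14 / 4 = 3.5)

float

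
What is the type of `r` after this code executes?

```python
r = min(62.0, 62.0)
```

min() of floats returns float

float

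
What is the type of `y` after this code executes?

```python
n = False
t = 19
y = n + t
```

bool + int returns int (False is 0, so 0 + 19 = 19)

int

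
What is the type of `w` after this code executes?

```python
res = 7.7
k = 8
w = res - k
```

float - int returns float (7.7 - 8 = -0.3)

float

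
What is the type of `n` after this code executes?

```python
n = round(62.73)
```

round() with no ndigits arg returns int

int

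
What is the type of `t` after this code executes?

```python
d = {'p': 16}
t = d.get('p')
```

dict.get() returns the value (int) when key is found

int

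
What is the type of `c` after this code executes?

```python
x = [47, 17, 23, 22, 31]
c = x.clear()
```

list.clear() returns None

NoneType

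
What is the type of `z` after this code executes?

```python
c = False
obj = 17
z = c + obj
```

bool + int returns int (False is 0, so 0 + 17 = 17)

int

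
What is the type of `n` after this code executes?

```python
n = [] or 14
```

'or' returns first truthy value (14, which is int)

int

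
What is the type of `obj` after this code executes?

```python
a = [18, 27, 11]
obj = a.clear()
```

list.clear() returns None

NoneType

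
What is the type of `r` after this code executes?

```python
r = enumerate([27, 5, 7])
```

enumerate() returns an enumerate iterator object

enumerate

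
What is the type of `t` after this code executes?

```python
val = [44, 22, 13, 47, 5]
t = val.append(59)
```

list.append() returns None (mutates in place)

NoneType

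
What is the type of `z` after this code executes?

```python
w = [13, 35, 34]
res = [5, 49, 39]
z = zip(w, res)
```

zip() returns a zip iterator object

zip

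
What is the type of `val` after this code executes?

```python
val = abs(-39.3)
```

abs() of float returns float

float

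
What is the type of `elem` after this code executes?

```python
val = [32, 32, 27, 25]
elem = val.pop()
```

list.pop() returns the popped element (int here)

int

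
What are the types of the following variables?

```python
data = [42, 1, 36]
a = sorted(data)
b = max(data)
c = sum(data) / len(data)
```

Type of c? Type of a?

int / int returns float; sorted() returns list

float, list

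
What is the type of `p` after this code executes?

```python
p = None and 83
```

'and' returns first falsy value (None)

NoneType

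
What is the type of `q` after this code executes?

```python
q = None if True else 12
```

Ternary: condition is True, if branch (None) taken → NoneType

NoneType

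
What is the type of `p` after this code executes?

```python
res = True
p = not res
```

'not' always returns bool

bool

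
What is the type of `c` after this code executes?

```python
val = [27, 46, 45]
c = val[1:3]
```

Slicing a list always returns a list

list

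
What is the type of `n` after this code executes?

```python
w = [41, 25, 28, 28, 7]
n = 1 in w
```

'in' operator returns bool

bool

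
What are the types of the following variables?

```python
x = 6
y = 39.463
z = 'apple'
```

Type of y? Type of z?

y is float; z is str

float, str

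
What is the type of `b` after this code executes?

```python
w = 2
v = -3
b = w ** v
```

int ** negative int returns float

float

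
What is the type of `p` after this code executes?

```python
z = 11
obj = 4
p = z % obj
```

int % int returns int (11 % 4 = 3)

int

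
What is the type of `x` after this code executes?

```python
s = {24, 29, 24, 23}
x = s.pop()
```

Popping from a set of ints returns int

int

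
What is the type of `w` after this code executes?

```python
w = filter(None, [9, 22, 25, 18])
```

filter() returns a filter iterator object

filter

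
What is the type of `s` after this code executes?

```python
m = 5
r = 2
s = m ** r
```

int ** positive int returns int (5 ** 2 = 25)

int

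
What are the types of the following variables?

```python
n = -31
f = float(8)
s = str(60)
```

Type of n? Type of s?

n is int; s is str

int, str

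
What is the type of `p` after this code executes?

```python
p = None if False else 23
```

Ternary: condition is False, else branch (23) taken → int

int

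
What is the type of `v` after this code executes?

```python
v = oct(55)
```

oct() returns str representation

str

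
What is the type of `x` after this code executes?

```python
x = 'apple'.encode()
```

str.encode() returns bytes

bytes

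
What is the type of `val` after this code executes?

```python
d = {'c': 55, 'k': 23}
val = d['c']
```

Accessing dict[str, int] with key 'c' returns int value 55

int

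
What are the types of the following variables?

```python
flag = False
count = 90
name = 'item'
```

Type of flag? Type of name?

flag is bool; name is str

bool, str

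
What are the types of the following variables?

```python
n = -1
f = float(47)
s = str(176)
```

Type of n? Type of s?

n is int; s is str

int, str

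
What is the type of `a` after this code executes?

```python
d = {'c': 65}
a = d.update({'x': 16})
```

dict.update() returns None

NoneType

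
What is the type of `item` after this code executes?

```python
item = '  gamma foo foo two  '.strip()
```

str.strip() returns str

str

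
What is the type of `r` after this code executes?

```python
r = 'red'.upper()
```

str.upper() returns str

str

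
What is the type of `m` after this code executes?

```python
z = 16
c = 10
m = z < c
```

Comparison operators return bool

bool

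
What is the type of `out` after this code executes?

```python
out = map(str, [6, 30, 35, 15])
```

map() returns a map iterator object

map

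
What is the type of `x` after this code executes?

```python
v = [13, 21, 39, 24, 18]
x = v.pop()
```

list.pop() returns the popped element (int here)

int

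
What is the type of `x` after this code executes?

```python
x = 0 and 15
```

'and' returns the first falsy value (0, which is int)

int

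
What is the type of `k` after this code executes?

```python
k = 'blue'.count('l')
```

str.count() returns int

int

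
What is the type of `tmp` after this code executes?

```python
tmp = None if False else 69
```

Ternary: condition is False, else branch (69) taken → int

int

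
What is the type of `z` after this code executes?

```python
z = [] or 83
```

'or' returns first truthy value (83, which is int)

int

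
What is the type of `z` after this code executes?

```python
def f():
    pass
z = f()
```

A function with no return statement returns None

NoneType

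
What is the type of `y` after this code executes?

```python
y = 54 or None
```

'or' returns first truthy value (54, int)

int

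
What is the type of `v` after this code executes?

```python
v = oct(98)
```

oct() returns str representation

str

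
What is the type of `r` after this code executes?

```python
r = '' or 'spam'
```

'or' returns first truthy value ('spam', which is str)

str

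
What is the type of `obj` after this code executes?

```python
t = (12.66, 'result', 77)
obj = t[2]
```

Index 2 of tuple is 77 which is int

int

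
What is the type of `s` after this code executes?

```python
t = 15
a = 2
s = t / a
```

int / int always returns float in Python 3 (15 / 2 = 7.5)

float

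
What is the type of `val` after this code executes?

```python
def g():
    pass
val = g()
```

A function with no return statement returns None

NoneType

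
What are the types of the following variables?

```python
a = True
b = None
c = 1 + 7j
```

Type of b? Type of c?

b is NoneType; c is complex

NoneType, complex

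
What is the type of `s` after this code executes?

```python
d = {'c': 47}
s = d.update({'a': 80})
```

dict.update() returns None

NoneType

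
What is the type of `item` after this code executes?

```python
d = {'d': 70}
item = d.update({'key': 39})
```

dict.update() returns None

NoneType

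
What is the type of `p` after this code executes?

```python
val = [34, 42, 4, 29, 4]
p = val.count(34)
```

list.count() returns int

int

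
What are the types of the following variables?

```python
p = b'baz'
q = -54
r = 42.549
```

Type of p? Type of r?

p is bytes; r is float

bytes, float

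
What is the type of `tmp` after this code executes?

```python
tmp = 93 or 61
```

'or' returns the first truthy value (93, which is int)

int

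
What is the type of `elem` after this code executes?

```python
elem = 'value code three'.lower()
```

str.lower() returns str

str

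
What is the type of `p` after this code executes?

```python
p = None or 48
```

'or' with None returns the other value (48, int)

int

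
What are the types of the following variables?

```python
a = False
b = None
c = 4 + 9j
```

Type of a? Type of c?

a is bool; c is complex

bool, complex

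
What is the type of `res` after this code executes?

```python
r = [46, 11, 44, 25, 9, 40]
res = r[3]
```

Indexing a list of ints returns int (r[3] = 25)

int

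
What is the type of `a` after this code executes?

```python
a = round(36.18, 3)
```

round() with ndigits arg returns float

float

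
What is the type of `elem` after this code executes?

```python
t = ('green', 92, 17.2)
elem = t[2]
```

Index 2 of tuple is 17.2 which is float

float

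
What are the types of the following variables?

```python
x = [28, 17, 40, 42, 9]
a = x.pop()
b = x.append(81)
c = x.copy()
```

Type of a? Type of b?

list.pop() returns the element (int); list.append() returns None

int, NoneType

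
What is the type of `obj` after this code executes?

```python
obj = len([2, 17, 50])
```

len() always returns int

int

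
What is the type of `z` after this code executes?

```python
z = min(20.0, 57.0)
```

min() of floats returns float

float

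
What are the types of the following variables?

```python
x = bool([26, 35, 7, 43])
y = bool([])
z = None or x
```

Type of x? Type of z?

bool() returns bool; None or <bool> returns the bool

bool, bool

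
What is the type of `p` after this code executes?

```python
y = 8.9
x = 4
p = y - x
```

float - int returns float (8.9 - 4 = 4.9)

float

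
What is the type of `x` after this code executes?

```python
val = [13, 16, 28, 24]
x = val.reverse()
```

list.reverse() returns None

NoneType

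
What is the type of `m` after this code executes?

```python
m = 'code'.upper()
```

str.upper() returns str

str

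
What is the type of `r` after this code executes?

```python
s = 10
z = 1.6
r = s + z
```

int + float returns float (10 + 1.6 = 11.6)

float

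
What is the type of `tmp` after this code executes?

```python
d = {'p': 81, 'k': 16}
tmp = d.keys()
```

.keys() returns a dict_keys view object

dict_keys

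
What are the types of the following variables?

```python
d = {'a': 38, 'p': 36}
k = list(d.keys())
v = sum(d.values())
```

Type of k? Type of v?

list(...) returns list; sum of int values returns int

list, int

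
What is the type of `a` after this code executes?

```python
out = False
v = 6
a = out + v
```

bool + int returns int (False is 0, so 0 + 6 = 6)

int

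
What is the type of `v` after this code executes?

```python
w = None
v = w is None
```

'is' comparison returns bool

bool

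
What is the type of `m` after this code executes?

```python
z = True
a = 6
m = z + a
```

bool + int returns int (True is 1, so 1 + 6 = 7)

int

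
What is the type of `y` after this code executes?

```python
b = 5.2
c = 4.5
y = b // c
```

float // float returns float (floor division preserves float type)

float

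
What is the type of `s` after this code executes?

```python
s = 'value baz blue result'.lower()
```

str.lower() returns str

str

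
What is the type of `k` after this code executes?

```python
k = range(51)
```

range() returns a range object

range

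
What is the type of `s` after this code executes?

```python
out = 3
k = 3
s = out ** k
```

int ** positive int returns int (3 ** 3 = 27)

int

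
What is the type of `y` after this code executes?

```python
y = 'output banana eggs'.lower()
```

str.lower() returns str

str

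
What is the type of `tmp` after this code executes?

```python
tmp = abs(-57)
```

abs() of int returns int

int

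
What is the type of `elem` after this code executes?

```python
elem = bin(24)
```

bin() returns str representation

str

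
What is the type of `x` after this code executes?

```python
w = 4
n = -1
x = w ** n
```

int ** negative int returns float

float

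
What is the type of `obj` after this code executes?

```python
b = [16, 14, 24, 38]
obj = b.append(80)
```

list.append() returns None (mutates in place)

NoneType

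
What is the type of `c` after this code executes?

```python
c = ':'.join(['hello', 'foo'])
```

str.join() returns str

str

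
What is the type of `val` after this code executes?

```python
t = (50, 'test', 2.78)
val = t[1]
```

Index 1 of tuple is 'test' which is str

str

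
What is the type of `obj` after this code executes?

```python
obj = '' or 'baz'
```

'or' returns first truthy value ('baz', which is str)

str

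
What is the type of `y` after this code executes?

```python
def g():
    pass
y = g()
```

A function with no return statement returns None

NoneType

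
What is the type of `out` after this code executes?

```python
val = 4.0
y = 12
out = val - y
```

float - int returns float (4.0 - 12 = -8.0)

float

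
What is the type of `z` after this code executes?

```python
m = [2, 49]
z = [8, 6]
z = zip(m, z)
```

zip() returns a zip iterator object

zip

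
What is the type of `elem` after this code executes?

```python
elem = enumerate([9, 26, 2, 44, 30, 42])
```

enumerate() returns an enumerate iterator object

enumerate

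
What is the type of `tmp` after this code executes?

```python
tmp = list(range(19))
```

list(range(...)) returns list

list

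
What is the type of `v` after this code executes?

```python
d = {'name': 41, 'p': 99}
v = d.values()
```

.values() returns a dict_values view object

dict_values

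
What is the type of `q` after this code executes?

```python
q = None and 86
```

'and' returns first falsy value (None)

NoneType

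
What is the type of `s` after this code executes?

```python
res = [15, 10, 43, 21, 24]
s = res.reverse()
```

list.reverse() returns None

NoneType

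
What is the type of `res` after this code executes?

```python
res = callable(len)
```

callable() returns bool

bool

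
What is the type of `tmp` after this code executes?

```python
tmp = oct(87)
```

oct() returns str representation

str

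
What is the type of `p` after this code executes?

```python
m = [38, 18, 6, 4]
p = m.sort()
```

list.sort() returns None (sorts in place)

NoneType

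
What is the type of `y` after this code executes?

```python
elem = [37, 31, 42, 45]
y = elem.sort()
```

list.sort() returns None (sorts in place)

NoneType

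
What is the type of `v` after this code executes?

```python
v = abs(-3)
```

abs() of int returns int

int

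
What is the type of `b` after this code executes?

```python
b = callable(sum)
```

callable() returns bool

bool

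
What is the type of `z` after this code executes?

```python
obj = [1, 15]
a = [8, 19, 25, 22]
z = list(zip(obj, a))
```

list(zip(...)) returns a list of tuples

list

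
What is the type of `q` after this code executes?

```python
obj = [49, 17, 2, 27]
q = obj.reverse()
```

list.reverse() returns None

NoneType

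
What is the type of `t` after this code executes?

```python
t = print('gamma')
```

print() returns None

NoneType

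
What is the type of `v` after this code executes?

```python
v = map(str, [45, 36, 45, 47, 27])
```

map() returns a map iterator object

map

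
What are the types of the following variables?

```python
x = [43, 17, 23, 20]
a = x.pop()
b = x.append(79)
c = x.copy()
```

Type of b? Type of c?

list.append() returns None; list.copy() returns list

NoneType, list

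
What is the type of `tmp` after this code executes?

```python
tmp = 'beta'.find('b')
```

str.find() returns int (index, or -1)

int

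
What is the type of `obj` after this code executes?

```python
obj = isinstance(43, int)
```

isinstance() returns bool

bool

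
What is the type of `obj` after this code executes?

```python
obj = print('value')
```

print() returns None

NoneType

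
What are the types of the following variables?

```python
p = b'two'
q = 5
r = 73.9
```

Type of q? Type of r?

q is int; r is float

int, float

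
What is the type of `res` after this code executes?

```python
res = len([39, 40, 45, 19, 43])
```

len() always returns int

int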